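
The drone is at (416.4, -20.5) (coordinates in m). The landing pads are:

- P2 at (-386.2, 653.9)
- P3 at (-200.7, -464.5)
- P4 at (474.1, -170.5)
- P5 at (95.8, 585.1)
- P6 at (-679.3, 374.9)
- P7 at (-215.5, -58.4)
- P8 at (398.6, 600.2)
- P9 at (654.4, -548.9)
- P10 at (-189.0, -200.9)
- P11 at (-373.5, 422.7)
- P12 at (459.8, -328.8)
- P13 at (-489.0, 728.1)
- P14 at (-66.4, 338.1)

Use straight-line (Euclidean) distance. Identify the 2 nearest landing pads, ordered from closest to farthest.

P4, P12

Distances from (416.4, -20.5):
P2: 1048.3 m
P3: 760.2 m
P4: 160.7 m
P5: 685.2 m
P6: 1164.9 m
P7: 633.0 m
P8: 621.0 m
P9: 579.5 m
P10: 631.7 m
P11: 905.7 m
P12: 311.3 m
P13: 1174.8 m
P14: 601.4 m
Sorted: P4 (160.7 m) < P12 (311.3 m) < P9 (579.5 m) < P14 (601.4 m) < …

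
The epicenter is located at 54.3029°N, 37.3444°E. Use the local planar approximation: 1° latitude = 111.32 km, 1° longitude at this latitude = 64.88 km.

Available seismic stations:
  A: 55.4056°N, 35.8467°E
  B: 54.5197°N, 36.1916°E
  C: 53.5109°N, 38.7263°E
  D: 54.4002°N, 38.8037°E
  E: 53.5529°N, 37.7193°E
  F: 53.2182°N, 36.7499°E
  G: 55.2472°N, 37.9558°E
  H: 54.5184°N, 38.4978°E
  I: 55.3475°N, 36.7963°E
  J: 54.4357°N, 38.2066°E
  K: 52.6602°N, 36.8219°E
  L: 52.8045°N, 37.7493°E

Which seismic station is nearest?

J

Distances from 54.3029°N, 37.3444°E:
A: √((1.1027·111.32)² + (-1.4977·64.88)²) = √(15068.191969 + 9442.159708) = 156.5578 km
B: √((0.2168·111.32)² + (-1.1528·64.88)²) = √(582.458451 + 5594.092175) = 78.5910 km
C: √((-0.7920·111.32)² + (1.3819·64.88)²) = √(7773.144810 + 8038.498148) = 125.7444 km
D: √((0.0973·111.32)² + (1.4593·64.88)²) = √(117.320006 + 8964.185755) = 95.2969 km
E: √((-0.7500·111.32)² + (0.3749·64.88)²) = √(6970.580100 + 591.633236) = 86.9610 km
F: √((-1.0847·111.32)² + (-0.5945·64.88)²) = √(14580.273667 + 1487.734384) = 126.7596 km
G: √((0.9443·111.32)² + (0.6114·64.88)²) = √(11050.104235 + 1573.521028) = 112.3549 km
H: √((0.2155·111.32)² + (1.1534·64.88)²) = √(575.494191 + 5599.916825) = 78.5838 km
I: √((1.0446·111.32)² + (-0.5481·64.88)²) = √(13522.171456 + 1264.565376) = 121.6007 km
J: √((0.1328·111.32)² + (0.8622·64.88)²) = √(218.545841 + 3129.231688) = 57.8600 km
K: √((-1.6427·111.32)² + (-0.5225·64.88)²) = √(33439.741351 + 1149.196440) = 185.9810 km
L: √((-1.4984·111.32)² + (0.4049·64.88)²) = √(27822.869840 + 690.108276) = 168.8579 km
Minimum: J at 57.8600 km.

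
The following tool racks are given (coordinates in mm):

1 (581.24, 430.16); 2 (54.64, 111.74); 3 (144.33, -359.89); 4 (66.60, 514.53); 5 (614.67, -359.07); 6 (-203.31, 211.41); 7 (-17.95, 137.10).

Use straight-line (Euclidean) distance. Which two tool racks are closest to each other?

Pairwise distances:
2–7: 76.89 mm
6–7: 199.70 mm
2–6: 276.54 mm
4–7: 386.78 mm
2–4: 402.97 mm
4–6: 405.87 mm
3–5: 470.34 mm
2–3: 480.08 mm
1–4: 521.51 mm
3–7: 522.81 mm
1–2: 615.39 mm
1–7: 667.02 mm
3–6: 668.76 mm
2–5: 731.64 mm
1–5: 789.94 mm
5–7: 803.99 mm
1–6: 814.48 mm
3–4: 877.87 mm
1–3: 902.81 mm
5–6: 997.27 mm
4–5: 1031.29 mm
Closest pair: 2–7 at 76.89 mm.

2 and 7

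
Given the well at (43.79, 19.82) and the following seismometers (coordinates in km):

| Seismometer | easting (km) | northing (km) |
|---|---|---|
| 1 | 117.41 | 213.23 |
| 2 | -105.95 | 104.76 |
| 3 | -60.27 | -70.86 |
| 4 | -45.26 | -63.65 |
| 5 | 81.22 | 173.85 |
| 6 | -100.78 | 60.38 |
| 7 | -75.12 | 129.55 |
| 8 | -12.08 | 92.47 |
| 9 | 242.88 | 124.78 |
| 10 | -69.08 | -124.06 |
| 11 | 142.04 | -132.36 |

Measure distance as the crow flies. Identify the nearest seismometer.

Distances from (43.79, 19.82):
1: 206.95 km
2: 172.15 km
3: 138.03 km
4: 122.05 km
5: 158.51 km
6: 150.15 km
7: 161.80 km
8: 91.65 km
9: 225.06 km
10: 182.87 km
11: 181.14 km
Minimum: 8 at 91.65 km.

8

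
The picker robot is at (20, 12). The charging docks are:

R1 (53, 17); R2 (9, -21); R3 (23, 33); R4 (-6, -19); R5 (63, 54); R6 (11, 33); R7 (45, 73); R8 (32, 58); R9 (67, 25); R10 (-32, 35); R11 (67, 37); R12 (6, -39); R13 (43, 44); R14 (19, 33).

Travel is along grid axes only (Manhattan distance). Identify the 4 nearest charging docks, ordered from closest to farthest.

Distances from (20, 12):
R1: 38
R2: 44
R3: 24
R4: 57
R5: 85
R6: 30
R7: 86
R8: 58
R9: 60
R10: 75
R11: 72
R12: 65
R13: 55
R14: 22
Sorted: R14 (22) < R3 (24) < R6 (30) < R1 (38) < R2 (44) < R13 (55) < …

R14, R3, R6, R1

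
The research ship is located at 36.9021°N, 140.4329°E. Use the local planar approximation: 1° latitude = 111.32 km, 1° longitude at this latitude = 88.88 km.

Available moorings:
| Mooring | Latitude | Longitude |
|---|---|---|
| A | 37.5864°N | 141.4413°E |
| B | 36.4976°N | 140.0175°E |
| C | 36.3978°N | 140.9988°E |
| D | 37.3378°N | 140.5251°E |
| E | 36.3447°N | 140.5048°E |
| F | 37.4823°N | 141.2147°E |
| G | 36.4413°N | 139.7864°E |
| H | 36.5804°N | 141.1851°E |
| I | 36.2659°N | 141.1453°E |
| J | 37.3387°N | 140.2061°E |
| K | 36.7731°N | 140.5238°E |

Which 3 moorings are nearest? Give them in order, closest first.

K, D, J

Distances from 36.9021°N, 140.4329°E:
A: √((0.6843·111.32)² + (1.0084·88.88)²) = √(5802.825025 + 8032.925994) = 117.6255 km
B: √((-0.4045·111.32)² + (-0.4154·88.88)²) = √(2027.605438 + 1363.141928) = 58.2301 km
C: √((-0.5043·111.32)² + (0.5659·88.88)²) = √(3151.550943 + 2529.807523) = 75.3748 km
D: √((0.4357·111.32)² + (0.0922·88.88)²) = √(2352.456033 + 67.153698) = 49.1895 km
E: √((-0.5574·111.32)² + (0.0719·88.88)²) = √(3850.173709 + 40.838132) = 62.3780 km
F: √((0.5802·111.32)² + (0.7818·88.88)²) = √(4171.592176 + 4828.357561) = 94.8681 km
G: √((-0.4608·111.32)² + (-0.6465·88.88)²) = √(2631.305880 + 3301.757327) = 77.0264 km
H: √((-0.3217·111.32)² + (0.7522·88.88)²) = √(1282.473846 + 4469.662694) = 75.8428 km
I: √((-0.6362·111.32)² + (0.7124·88.88)²) = √(5015.725089 + 4009.183307) = 94.9995 km
J: √((0.4366·111.32)² + (-0.2268·88.88)²) = √(2362.184732 + 406.344319) = 52.6168 km
K: √((-0.1290·111.32)² + (0.0909·88.88)²) = √(206.217642 + 65.273343) = 16.4770 km
Sorted: K (16.4770 km) < D (49.1895 km) < J (52.6168 km) < B (58.2301 km) < E (62.3780 km) < …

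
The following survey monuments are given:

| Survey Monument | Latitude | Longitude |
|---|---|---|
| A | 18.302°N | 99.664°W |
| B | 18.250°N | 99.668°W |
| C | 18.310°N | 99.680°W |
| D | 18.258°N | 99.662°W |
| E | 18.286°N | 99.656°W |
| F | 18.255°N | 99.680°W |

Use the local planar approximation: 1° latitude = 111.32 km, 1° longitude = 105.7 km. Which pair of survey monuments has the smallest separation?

B and D

Pairwise distances:
B–D: 1.093 km
B–F: 1.385 km
A–C: 1.911 km
D–F: 1.932 km
A–E: 1.972 km
D–E: 3.181 km
C–E: 3.684 km
B–E: 4.203 km
E–F: 4.283 km
A–D: 4.903 km
A–F: 5.499 km
A–B: 5.804 km
C–D: 6.093 km
C–F: 6.123 km
B–C: 6.799 km
Closest pair: B–D at 1.093 km.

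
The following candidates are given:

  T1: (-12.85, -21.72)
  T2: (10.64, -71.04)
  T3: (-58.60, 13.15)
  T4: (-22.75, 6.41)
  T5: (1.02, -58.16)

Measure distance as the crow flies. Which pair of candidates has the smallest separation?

T2 and T5

Pairwise distances:
T1–T2: √((23.49)² + (-49.32)²) = √(551.7801 + 2432.4624) = 54.63
T1–T3: √((-45.75)² + (34.87)²) = √(2093.0625 + 1215.9169) = 57.52
T1–T4: √((-9.90)² + (28.13)²) = √(98.0100 + 791.2969) = 29.82
T1–T5: √((13.87)² + (-36.44)²) = √(192.3769 + 1327.8736) = 38.99
T2–T3: √((-69.24)² + (84.19)²) = √(4794.1776 + 7087.9561) = 109.01
T2–T4: √((-33.39)² + (77.45)²) = √(1114.8921 + 5998.5025) = 84.34
T2–T5: √((-9.62)² + (12.88)²) = √(92.5444 + 165.8944) = 16.08
T3–T4: √((35.85)² + (-6.74)²) = √(1285.2225 + 45.4276) = 36.48
T3–T5: √((59.62)² + (-71.31)²) = √(3554.5444 + 5085.1161) = 92.95
T4–T5: √((23.77)² + (-64.57)²) = √(565.0129 + 4169.2849) = 68.81
Closest pair: T2–T5 at 16.08.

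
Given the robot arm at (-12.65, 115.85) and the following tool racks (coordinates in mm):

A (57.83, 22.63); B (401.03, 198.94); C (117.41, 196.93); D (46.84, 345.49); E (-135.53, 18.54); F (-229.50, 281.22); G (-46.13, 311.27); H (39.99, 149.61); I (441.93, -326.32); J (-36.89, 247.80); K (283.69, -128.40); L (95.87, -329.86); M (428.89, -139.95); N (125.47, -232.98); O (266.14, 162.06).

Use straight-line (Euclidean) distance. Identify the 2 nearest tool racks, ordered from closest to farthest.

Distances from (-12.65, 115.85):
A: 116.86 mm
B: 421.94 mm
C: 153.26 mm
D: 237.22 mm
E: 156.74 mm
F: 272.71 mm
G: 198.27 mm
H: 62.54 mm
I: 634.16 mm
J: 134.16 mm
K: 384.03 mm
L: 458.73 mm
M: 510.29 mm
N: 375.18 mm
O: 282.59 mm
Sorted: H (62.54 mm) < A (116.86 mm) < J (134.16 mm) < C (153.26 mm) < …

H, A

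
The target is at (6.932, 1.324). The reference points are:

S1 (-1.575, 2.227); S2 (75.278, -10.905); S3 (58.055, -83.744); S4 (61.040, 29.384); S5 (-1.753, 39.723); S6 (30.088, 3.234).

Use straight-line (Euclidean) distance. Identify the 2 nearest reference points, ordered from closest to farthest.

S1, S6

Distances from (6.932, 1.324):
S1: √((-8.507)² + (0.903)²) = √(72.36905 + 0.81541) = 8.555
S2: √((68.346)² + (-12.229)²) = √(4671.17572 + 149.54844) = 69.431
S3: √((51.123)² + (-85.068)²) = √(2613.56113 + 7236.56462) = 99.248
S4: √((54.108)² + (28.060)²) = √(2927.67566 + 787.36360) = 60.951
S5: √((-8.685)² + (38.399)²) = √(75.42923 + 1474.48320) = 39.369
S6: √((23.156)² + (1.910)²) = √(536.20034 + 3.64810) = 23.235
Sorted: S1 (8.555) < S6 (23.235) < S5 (39.369) < S4 (60.951) < …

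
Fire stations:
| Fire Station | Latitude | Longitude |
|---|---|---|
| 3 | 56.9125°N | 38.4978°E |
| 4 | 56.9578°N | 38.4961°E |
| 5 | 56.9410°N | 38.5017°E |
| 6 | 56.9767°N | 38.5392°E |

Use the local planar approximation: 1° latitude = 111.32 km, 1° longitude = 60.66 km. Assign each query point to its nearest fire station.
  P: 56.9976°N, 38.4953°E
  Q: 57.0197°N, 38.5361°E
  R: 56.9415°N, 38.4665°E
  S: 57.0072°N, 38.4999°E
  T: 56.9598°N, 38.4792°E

P→6; Q→6; R→5; S→6; T→4

P at 56.9976°N, 38.4953°E:
  3: √((-0.0851·111.32)² + (0.0025·60.66)²) = √(89.744019 + 0.022998) = 9.4745 km
  4: √((-0.0398·111.32)² + (0.0008·60.66)²) = √(19.629649 + 0.002355) = 4.4308 km
  5: √((-0.0566·111.32)² + (0.0064·60.66)²) = √(39.698972 + 0.150718) = 6.3127 km
  6: √((-0.0209·111.32)² + (0.0439·60.66)²) = √(5.413012 + 7.091431) = 3.5362 km
  → nearest: 6 (3.5362 km)
Q at 57.0197°N, 38.5361°E:
  3: √((-0.1072·111.32)² + (-0.0383·60.66)²) = √(142.408518 + 5.397621) = 12.1576 km
  4: √((-0.0619·111.32)² + (-0.0400·60.66)²) = √(47.481857 + 5.887417) = 7.3054 km
  5: √((-0.0787·111.32)² + (-0.0344·60.66)²) = √(76.753088 + 4.354334) = 9.0060 km
  6: √((-0.0430·111.32)² + (0.0031·60.66)²) = √(22.913071 + 0.035361) = 4.7905 km
  → nearest: 6 (4.7905 km)
R at 56.9415°N, 38.4665°E:
  3: √((-0.0290·111.32)² + (0.0313·60.66)²) = √(10.421792 + 3.604902) = 3.7452 km
  4: √((0.0163·111.32)² + (0.0296·60.66)²) = √(3.292468 + 3.223950) = 2.5527 km
  5: √((-0.0005·111.32)² + (0.0352·60.66)²) = √(0.003098 + 4.559216) = 2.1360 km
  6: √((0.0352·111.32)² + (0.0727·60.66)²) = √(15.354360 + 19.447941) = 5.8993 km
  → nearest: 5 (2.1360 km)
S at 57.0072°N, 38.4999°E:
  3: √((-0.0947·111.32)² + (-0.0021·60.66)²) = √(111.133848 + 0.016227) = 10.5428 km
  4: √((-0.0494·111.32)² + (-0.0038·60.66)²) = √(30.241289 + 0.053134) = 5.5040 km
  5: √((-0.0662·111.32)² + (0.0018·60.66)²) = √(54.307821 + 0.011922) = 7.3702 km
  6: √((-0.0305·111.32)² + (0.0393·60.66)²) = √(11.527790 + 5.683160) = 4.1486 km
  → nearest: 6 (4.1486 km)
T at 56.9598°N, 38.4792°E:
  3: √((-0.0473·111.32)² + (0.0186·60.66)²) = √(27.724816 + 1.273007) = 5.3850 km
  4: √((-0.0020·111.32)² + (0.0169·60.66)²) = √(0.049569 + 1.050941) = 1.0491 km
  5: √((-0.0188·111.32)² + (0.0225·60.66)²) = √(4.379879 + 1.862816) = 2.4985 km
  6: √((0.0169·111.32)² + (0.0600·60.66)²) = √(3.539320 + 13.246688) = 4.0971 km
  → nearest: 4 (1.0491 km)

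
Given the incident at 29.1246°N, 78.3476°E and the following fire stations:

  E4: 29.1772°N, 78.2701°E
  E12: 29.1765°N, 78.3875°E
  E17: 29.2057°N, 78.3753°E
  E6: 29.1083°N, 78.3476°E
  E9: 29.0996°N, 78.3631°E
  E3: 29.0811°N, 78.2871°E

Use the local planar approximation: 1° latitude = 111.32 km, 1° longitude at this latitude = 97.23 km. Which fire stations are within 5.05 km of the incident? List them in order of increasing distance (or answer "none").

Distances from 29.1246°N, 78.3476°E:
E4: √((0.0526·111.32)² + (-0.0775·97.23)²) = √(34.286084 + 56.781123) = 9.5429 km
E12: √((0.0519·111.32)² + (0.0399·97.23)²) = √(33.379599 + 15.050342) = 6.9592 km
E17: √((0.0811·111.32)² + (0.0277·97.23)²) = √(81.505723 + 7.253709) = 9.4212 km
E6: √((-0.0163·111.32)² + (0.0000·97.23)²) = √(3.292468 + 0.000000) = 1.8145 km
E9: √((-0.0250·111.32)² + (0.0155·97.23)²) = √(7.745089 + 2.271245) = 3.1649 km
E3: √((-0.0435·111.32)² + (-0.0605·97.23)²) = √(23.449031 + 34.602806) = 7.6192 km
Threshold 5.05 km: E6 (1.8145 km), E9 (3.1649 km) are within range.

E6, E9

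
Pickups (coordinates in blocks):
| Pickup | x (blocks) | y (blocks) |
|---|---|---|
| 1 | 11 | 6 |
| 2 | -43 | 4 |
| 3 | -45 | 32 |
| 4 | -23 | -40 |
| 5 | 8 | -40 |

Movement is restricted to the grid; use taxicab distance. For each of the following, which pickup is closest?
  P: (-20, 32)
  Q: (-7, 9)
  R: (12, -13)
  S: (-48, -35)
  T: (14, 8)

P→3; Q→1; R→1; S→4; T→1

P at (-20, 32):
  1: |31| + |-26| = 31 + 26 = 57 blocks
  2: |-23| + |-28| = 23 + 28 = 51 blocks
  3: |-25| + |0| = 25 + 0 = 25 blocks
  4: |-3| + |-72| = 3 + 72 = 75 blocks
  5: |28| + |-72| = 28 + 72 = 100 blocks
  → nearest: 3 (25 blocks)
Q at (-7, 9):
  1: |18| + |-3| = 18 + 3 = 21 blocks
  2: |-36| + |-5| = 36 + 5 = 41 blocks
  3: |-38| + |23| = 38 + 23 = 61 blocks
  4: |-16| + |-49| = 16 + 49 = 65 blocks
  5: |15| + |-49| = 15 + 49 = 64 blocks
  → nearest: 1 (21 blocks)
R at (12, -13):
  1: |-1| + |19| = 1 + 19 = 20 blocks
  2: |-55| + |17| = 55 + 17 = 72 blocks
  3: |-57| + |45| = 57 + 45 = 102 blocks
  4: |-35| + |-27| = 35 + 27 = 62 blocks
  5: |-4| + |-27| = 4 + 27 = 31 blocks
  → nearest: 1 (20 blocks)
S at (-48, -35):
  1: |59| + |41| = 59 + 41 = 100 blocks
  2: |5| + |39| = 5 + 39 = 44 blocks
  3: |3| + |67| = 3 + 67 = 70 blocks
  4: |25| + |-5| = 25 + 5 = 30 blocks
  5: |56| + |-5| = 56 + 5 = 61 blocks
  → nearest: 4 (30 blocks)
T at (14, 8):
  1: |-3| + |-2| = 3 + 2 = 5 blocks
  2: |-57| + |-4| = 57 + 4 = 61 blocks
  3: |-59| + |24| = 59 + 24 = 83 blocks
  4: |-37| + |-48| = 37 + 48 = 85 blocks
  5: |-6| + |-48| = 6 + 48 = 54 blocks
  → nearest: 1 (5 blocks)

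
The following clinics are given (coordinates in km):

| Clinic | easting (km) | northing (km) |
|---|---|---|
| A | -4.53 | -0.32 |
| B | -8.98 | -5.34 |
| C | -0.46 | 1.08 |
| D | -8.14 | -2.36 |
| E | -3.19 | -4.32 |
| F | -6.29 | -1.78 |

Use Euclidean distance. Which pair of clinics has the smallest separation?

Pairwise distances:
A–B: 6.71 km
A–C: 4.30 km
A–D: 4.15 km
A–E: 4.22 km
A–F: 2.29 km
B–C: 10.67 km
B–D: 3.10 km
B–E: 5.88 km
B–F: 4.46 km
C–D: 8.42 km
C–E: 6.05 km
C–F: 6.49 km
D–E: 5.32 km
D–F: 1.94 km
E–F: 4.01 km
Closest pair: D–F at 1.94 km.

D and F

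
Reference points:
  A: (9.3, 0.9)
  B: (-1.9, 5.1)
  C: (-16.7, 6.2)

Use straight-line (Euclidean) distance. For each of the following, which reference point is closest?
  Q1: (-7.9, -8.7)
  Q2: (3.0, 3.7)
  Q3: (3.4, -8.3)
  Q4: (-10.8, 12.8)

Q1→B; Q2→B; Q3→A; Q4→C

Q1 at (-7.9, -8.7):
  A: √((17.2)² + (9.6)²) = √(295.840 + 92.160) = 19.7
  B: √((6.0)² + (13.8)²) = √(36.000 + 190.440) = 15.0
  C: √((-8.8)² + (14.9)²) = √(77.440 + 222.010) = 17.3
  → nearest: B (15.0)
Q2 at (3.0, 3.7):
  A: √((6.3)² + (-2.8)²) = √(39.690 + 7.840) = 6.9
  B: √((-4.9)² + (1.4)²) = √(24.010 + 1.960) = 5.1
  C: √((-19.7)² + (2.5)²) = √(388.090 + 6.250) = 19.9
  → nearest: B (5.1)
Q3 at (3.4, -8.3):
  A: √((5.9)² + (9.2)²) = √(34.810 + 84.640) = 10.9
  B: √((-5.3)² + (13.4)²) = √(28.090 + 179.560) = 14.4
  C: √((-20.1)² + (14.5)²) = √(404.010 + 210.250) = 24.8
  → nearest: A (10.9)
Q4 at (-10.8, 12.8):
  A: √((20.1)² + (-11.9)²) = √(404.010 + 141.610) = 23.4
  B: √((8.9)² + (-7.7)²) = √(79.210 + 59.290) = 11.8
  C: √((-5.9)² + (-6.6)²) = √(34.810 + 43.560) = 8.9
  → nearest: C (8.9)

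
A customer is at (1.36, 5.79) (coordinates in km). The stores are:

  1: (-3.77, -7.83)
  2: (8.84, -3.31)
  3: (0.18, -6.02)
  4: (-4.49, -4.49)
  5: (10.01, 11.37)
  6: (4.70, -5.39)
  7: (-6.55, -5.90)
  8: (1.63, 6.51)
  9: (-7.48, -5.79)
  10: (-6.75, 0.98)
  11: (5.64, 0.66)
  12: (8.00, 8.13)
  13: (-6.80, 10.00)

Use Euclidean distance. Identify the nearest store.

Distances from (1.36, 5.79):
1: √((-5.13)² + (-13.62)²) = √(26.3169 + 185.5044) = 14.55 km
2: √((7.48)² + (-9.10)²) = √(55.9504 + 82.8100) = 11.78 km
3: √((-1.18)² + (-11.81)²) = √(1.3924 + 139.4761) = 11.87 km
4: √((-5.85)² + (-10.28)²) = √(34.2225 + 105.6784) = 11.83 km
5: √((8.65)² + (5.58)²) = √(74.8225 + 31.1364) = 10.29 km
6: √((3.34)² + (-11.18)²) = √(11.1556 + 124.9924) = 11.67 km
7: √((-7.91)² + (-11.69)²) = √(62.5681 + 136.6561) = 14.11 km
8: √((0.27)² + (0.72)²) = √(0.0729 + 0.5184) = 0.77 km
9: √((-8.84)² + (-11.58)²) = √(78.1456 + 134.0964) = 14.57 km
10: √((-8.11)² + (-4.81)²) = √(65.7721 + 23.1361) = 9.43 km
11: √((4.28)² + (-5.13)²) = √(18.3184 + 26.3169) = 6.68 km
12: √((6.64)² + (2.34)²) = √(44.0896 + 5.4756) = 7.04 km
13: √((-8.16)² + (4.21)²) = √(66.5856 + 17.7241) = 9.18 km
Minimum: 8 at 0.77 km.

8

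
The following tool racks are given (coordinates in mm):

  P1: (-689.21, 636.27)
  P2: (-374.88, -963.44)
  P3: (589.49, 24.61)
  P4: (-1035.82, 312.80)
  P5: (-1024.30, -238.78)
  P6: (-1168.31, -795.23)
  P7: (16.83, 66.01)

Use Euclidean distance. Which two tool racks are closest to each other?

P1 and P4

Pairwise distances:
P1–P2: 1630.30 mm
P1–P3: 1417.46 mm
P1–P4: 474.10 mm
P1–P5: 937.02 mm
P1–P6: 1509.55 mm
P1–P7: 907.57 mm
P2–P3: 1380.67 mm
P2–P4: 1437.23 mm
P2–P5: 973.08 mm
P2–P6: 811.06 mm
P2–P7: 1101.46 mm
P3–P4: 1650.66 mm
P3–P5: 1635.14 mm
P3–P6: 1939.59 mm
P3–P7: 574.15 mm
P4–P5: 551.70 mm
P4–P6: 1115.92 mm
P4–P7: 1081.19 mm
P5–P6: 574.78 mm
P5–P7: 1084.83 mm
P6–P7: 1465.02 mm
Closest pair: P1–P4 at 474.10 mm.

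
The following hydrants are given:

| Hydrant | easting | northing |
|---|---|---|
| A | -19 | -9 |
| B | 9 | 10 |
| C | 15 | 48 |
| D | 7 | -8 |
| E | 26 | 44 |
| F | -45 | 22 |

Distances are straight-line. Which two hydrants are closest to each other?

C and E

Pairwise distances:
A–B: √((28)² + (19)²) = √(784.000 + 361.000) = 33.8
A–C: √((34)² + (57)²) = √(1156.000 + 3249.000) = 66.4
A–D: √((26)² + (1)²) = √(676.000 + 1.000) = 26.0
A–E: √((45)² + (53)²) = √(2025.000 + 2809.000) = 69.5
A–F: √((-26)² + (31)²) = √(676.000 + 961.000) = 40.5
B–C: √((6)² + (38)²) = √(36.000 + 1444.000) = 38.5
B–D: √((-2)² + (-18)²) = √(4.000 + 324.000) = 18.1
B–E: √((17)² + (34)²) = √(289.000 + 1156.000) = 38.0
B–F: √((-54)² + (12)²) = √(2916.000 + 144.000) = 55.3
C–D: √((-8)² + (-56)²) = √(64.000 + 3136.000) = 56.6
C–E: √((11)² + (-4)²) = √(121.000 + 16.000) = 11.7
C–F: √((-60)² + (-26)²) = √(3600.000 + 676.000) = 65.4
D–E: √((19)² + (52)²) = √(361.000 + 2704.000) = 55.4
D–F: √((-52)² + (30)²) = √(2704.000 + 900.000) = 60.0
E–F: √((-71)² + (-22)²) = √(5041.000 + 484.000) = 74.3
Closest pair: C–E at 11.7.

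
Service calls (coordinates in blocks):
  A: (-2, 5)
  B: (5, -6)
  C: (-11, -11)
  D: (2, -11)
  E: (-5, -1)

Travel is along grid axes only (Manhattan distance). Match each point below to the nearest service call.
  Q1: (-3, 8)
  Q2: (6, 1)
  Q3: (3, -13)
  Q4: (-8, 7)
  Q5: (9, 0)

Q1 at (-3, 8):
  A: 4 blocks
  B: 22 blocks
  C: 27 blocks
  D: 24 blocks
  E: 11 blocks
  → nearest: A (4 blocks)
Q2 at (6, 1):
  A: 12 blocks
  B: 8 blocks
  C: 29 blocks
  D: 16 blocks
  E: 13 blocks
  → nearest: B (8 blocks)
Q3 at (3, -13):
  A: 23 blocks
  B: 9 blocks
  C: 16 blocks
  D: 3 blocks
  E: 20 blocks
  → nearest: D (3 blocks)
Q4 at (-8, 7):
  A: 8 blocks
  B: 26 blocks
  C: 21 blocks
  D: 28 blocks
  E: 11 blocks
  → nearest: A (8 blocks)
Q5 at (9, 0):
  A: 16 blocks
  B: 10 blocks
  C: 31 blocks
  D: 18 blocks
  E: 15 blocks
  → nearest: B (10 blocks)

Q1→A; Q2→B; Q3→D; Q4→A; Q5→B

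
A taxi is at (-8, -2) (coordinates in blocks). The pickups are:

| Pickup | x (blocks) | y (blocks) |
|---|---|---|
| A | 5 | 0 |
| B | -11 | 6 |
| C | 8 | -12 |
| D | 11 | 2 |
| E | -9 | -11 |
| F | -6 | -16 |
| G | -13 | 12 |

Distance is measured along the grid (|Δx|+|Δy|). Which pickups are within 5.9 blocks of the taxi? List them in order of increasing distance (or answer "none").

none

Distances from (-8, -2):
A: |13| + |2| = 13 + 2 = 15 blocks
B: |-3| + |8| = 3 + 8 = 11 blocks
C: |16| + |-10| = 16 + 10 = 26 blocks
D: |19| + |4| = 19 + 4 = 23 blocks
E: |-1| + |-9| = 1 + 9 = 10 blocks
F: |2| + |-14| = 2 + 14 = 16 blocks
G: |-5| + |14| = 5 + 14 = 19 blocks
Threshold 5.9 blocks: none within range.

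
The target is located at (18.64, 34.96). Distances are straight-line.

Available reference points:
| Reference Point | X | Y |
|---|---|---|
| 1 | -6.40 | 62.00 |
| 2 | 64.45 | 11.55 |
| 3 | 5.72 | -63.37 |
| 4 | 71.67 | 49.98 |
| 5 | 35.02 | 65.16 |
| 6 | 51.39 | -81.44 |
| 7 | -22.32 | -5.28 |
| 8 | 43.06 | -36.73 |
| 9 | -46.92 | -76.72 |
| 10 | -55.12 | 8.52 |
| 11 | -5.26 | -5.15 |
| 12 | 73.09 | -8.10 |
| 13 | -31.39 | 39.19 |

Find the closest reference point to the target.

Distances from (18.64, 34.96):
1: 36.85
2: 51.44
3: 99.18
4: 55.12
5: 34.36
6: 120.92
7: 57.42
8: 75.74
9: 129.50
10: 78.36
11: 46.69
12: 69.42
13: 50.21
Minimum: 5 at 34.36.

5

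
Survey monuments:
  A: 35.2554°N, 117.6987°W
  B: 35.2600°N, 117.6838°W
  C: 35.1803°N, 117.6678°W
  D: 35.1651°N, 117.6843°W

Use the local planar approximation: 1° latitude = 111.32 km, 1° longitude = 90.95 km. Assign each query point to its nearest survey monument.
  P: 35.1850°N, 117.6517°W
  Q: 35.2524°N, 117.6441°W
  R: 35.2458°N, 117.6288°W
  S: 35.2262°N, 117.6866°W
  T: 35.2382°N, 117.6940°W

P→C; Q→B; R→B; S→A; T→A

P at 35.1850°N, 117.6517°W:
  A: √((0.0704·111.32)² + (-0.0470·90.95)²) = √(61.417440 + 18.272633) = 8.9269 km
  B: √((0.0750·111.32)² + (-0.0321·90.95)²) = √(69.705801 + 8.523451) = 8.8447 km
  C: √((-0.0047·111.32)² + (-0.0161·90.95)²) = √(0.273742 + 2.144160) = 1.5550 km
  D: √((-0.0199·111.32)² + (-0.0326·90.95)²) = √(4.907412 + 8.791047) = 3.7011 km
  → nearest: C (1.5550 km)
Q at 35.2524°N, 117.6441°W:
  A: √((0.0030·111.32)² + (-0.0546·90.95)²) = √(0.111529 + 24.659865) = 4.9771 km
  B: √((0.0076·111.32)² + (-0.0397·90.95)²) = √(0.715770 + 13.037263) = 3.7085 km
  C: √((-0.0721·111.32)² + (-0.0237·90.95)²) = √(64.419437 + 4.646245) = 8.3106 km
  D: √((-0.0873·111.32)² + (-0.0402·90.95)²) = √(94.444111 + 13.367725) = 10.3832 km
  → nearest: B (3.7085 km)
R at 35.2458°N, 117.6288°W:
  A: √((0.0096·111.32)² + (-0.0699·90.95)²) = √(1.142060 + 40.416598) = 6.4466 km
  B: √((0.0142·111.32)² + (-0.0550·90.95)²) = √(2.498752 + 25.022505) = 5.2461 km
  C: √((-0.0655·111.32)² + (-0.0390·90.95)²) = √(53.165389 + 12.581564) = 8.1084 km
  D: √((-0.0807·111.32)² + (-0.0555·90.95)²) = √(80.703703 + 25.479528) = 10.3045 km
  → nearest: B (5.2461 km)
S at 35.2262°N, 117.6866°W:
  A: √((0.0292·111.32)² + (-0.0121·90.95)²) = √(10.566036 + 1.211089) = 3.4318 km
  B: √((0.0338·111.32)² + (0.0028·90.95)²) = √(14.157279 + 0.064852) = 3.7712 km
  C: √((-0.0459·111.32)² + (0.0188·90.95)²) = √(26.107890 + 2.923621) = 5.3881 km
  D: √((-0.0611·111.32)² + (0.0023·90.95)²) = √(46.262470 + 0.043758) = 6.8049 km
  → nearest: A (3.4318 km)
T at 35.2382°N, 117.6940°W:
  A: √((0.0172·111.32)² + (-0.0047·90.95)²) = √(3.666091 + 0.182726) = 1.9618 km
  B: √((0.0218·111.32)² + (0.0102·90.95)²) = √(5.889242 + 0.860609) = 2.5980 km
  C: √((-0.0579·111.32)² + (0.0262·90.95)²) = √(41.543542 + 5.678165) = 6.8718 km
  D: √((-0.0731·111.32)² + (0.0097·90.95)²) = √(66.218776 + 0.778303) = 8.1852 km
  → nearest: A (1.9618 km)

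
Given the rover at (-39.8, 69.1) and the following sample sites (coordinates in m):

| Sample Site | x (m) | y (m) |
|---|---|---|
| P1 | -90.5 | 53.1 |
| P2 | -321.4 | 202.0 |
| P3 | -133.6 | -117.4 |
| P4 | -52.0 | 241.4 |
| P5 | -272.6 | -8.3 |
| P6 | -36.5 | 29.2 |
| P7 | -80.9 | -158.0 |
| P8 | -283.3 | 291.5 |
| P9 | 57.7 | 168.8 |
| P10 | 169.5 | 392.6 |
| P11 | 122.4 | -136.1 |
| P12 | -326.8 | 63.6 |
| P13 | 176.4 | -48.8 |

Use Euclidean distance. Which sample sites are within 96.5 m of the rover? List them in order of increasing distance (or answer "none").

P6, P1

Distances from (-39.8, 69.1):
P1: 53.2 m
P2: 311.4 m
P3: 208.8 m
P4: 172.7 m
P5: 245.3 m
P6: 40.0 m
P7: 230.8 m
P8: 329.8 m
P9: 139.5 m
P10: 385.3 m
P11: 261.6 m
P12: 287.1 m
P13: 246.3 m
Threshold 96.5 m: P6 (40.0 m), P1 (53.2 m) are within range.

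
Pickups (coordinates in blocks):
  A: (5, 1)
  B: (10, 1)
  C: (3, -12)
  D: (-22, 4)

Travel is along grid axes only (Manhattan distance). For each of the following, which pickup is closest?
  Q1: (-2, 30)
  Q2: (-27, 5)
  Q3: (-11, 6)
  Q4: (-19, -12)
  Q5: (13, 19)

Q1 at (-2, 30):
  A: |7| + |-29| = 7 + 29 = 36 blocks
  B: |12| + |-29| = 12 + 29 = 41 blocks
  C: |5| + |-42| = 5 + 42 = 47 blocks
  D: |-20| + |-26| = 20 + 26 = 46 blocks
  → nearest: A (36 blocks)
Q2 at (-27, 5):
  A: |32| + |-4| = 32 + 4 = 36 blocks
  B: |37| + |-4| = 37 + 4 = 41 blocks
  C: |30| + |-17| = 30 + 17 = 47 blocks
  D: |5| + |-1| = 5 + 1 = 6 blocks
  → nearest: D (6 blocks)
Q3 at (-11, 6):
  A: |16| + |-5| = 16 + 5 = 21 blocks
  B: |21| + |-5| = 21 + 5 = 26 blocks
  C: |14| + |-18| = 14 + 18 = 32 blocks
  D: |-11| + |-2| = 11 + 2 = 13 blocks
  → nearest: D (13 blocks)
Q4 at (-19, -12):
  A: |24| + |13| = 24 + 13 = 37 blocks
  B: |29| + |13| = 29 + 13 = 42 blocks
  C: |22| + |0| = 22 + 0 = 22 blocks
  D: |-3| + |16| = 3 + 16 = 19 blocks
  → nearest: D (19 blocks)
Q5 at (13, 19):
  A: |-8| + |-18| = 8 + 18 = 26 blocks
  B: |-3| + |-18| = 3 + 18 = 21 blocks
  C: |-10| + |-31| = 10 + 31 = 41 blocks
  D: |-35| + |-15| = 35 + 15 = 50 blocks
  → nearest: B (21 blocks)

Q1→A; Q2→D; Q3→D; Q4→D; Q5→B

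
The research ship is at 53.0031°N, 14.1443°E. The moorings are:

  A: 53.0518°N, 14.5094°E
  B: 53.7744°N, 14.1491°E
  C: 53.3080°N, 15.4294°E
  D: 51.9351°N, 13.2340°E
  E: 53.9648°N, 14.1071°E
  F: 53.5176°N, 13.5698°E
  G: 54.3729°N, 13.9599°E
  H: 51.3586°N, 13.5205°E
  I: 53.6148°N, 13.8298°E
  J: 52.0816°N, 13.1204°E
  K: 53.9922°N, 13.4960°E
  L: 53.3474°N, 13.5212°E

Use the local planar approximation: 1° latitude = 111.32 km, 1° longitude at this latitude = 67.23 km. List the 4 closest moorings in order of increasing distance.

Distances from 53.0031°N, 14.1443°E:
A: √((0.0487·111.32)² + (0.3651·67.23)²) = √(29.390320 + 602.490063) = 25.1372 km
B: √((0.7713·111.32)² + (0.0048·67.23)²) = √(7372.131241 + 0.104138) = 85.8617 km
C: √((0.3049·111.32)² + (1.2851·67.23)²) = √(1152.023250 + 7464.488782) = 92.8252 km
D: √((-1.0680·111.32)² + (-0.9103·67.23)²) = √(14134.775033 + 3745.375006) = 133.7167 km
E: √((0.9617·111.32)² + (-0.0372·67.23)²) = √(11461.082202 + 6.254781) = 107.0857 km
F: √((0.5145·111.32)² + (-0.5745·67.23)²) = √(3280.327113 + 1491.785181) = 69.0805 km
G: √((1.3698·111.32)² + (-0.1844·67.23)²) = √(23252.021672 + 153.690865) = 152.9893 km
H: √((-1.6445·111.32)² + (-0.6238·67.23)²) = √(33513.065162 + 1758.802051) = 187.8081 km
I: √((0.6117·111.32)² + (-0.3145·67.23)²) = √(4636.853304 + 447.061759) = 71.3016 km
J: √((-0.9215·111.32)² + (-1.0239·67.23)²) = √(10522.939523 + 4738.504621) = 123.5372 km
K: √((0.9891·111.32)² + (-0.6483·67.23)²) = √(12123.466006 + 1899.670444) = 118.4193 km
L: √((0.3443·111.32)² + (-0.6231·67.23)²) = √(1468.995417 + 1754.856970) = 56.7790 km
Sorted: A (25.1372 km) < L (56.7790 km) < F (69.0805 km) < I (71.3016 km) < B (85.8617 km) < C (92.8252 km) < …

A, L, F, I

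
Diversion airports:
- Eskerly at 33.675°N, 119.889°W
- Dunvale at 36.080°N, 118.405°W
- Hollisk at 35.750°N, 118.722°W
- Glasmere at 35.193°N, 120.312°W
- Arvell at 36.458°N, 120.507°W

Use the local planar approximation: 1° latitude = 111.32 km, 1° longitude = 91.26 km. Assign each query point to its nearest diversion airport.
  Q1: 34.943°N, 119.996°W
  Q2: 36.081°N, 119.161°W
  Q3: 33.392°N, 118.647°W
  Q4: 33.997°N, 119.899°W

Q1 at 34.943°N, 119.996°W:
  Eskerly: √((-1.268·111.32)² + (0.107·91.26)²) = √(19924.38396 + 95.35171) = 141.491 km
  Dunvale: √((1.137·111.32)² + (1.591·91.26)²) = √(16020.17754 + 21081.48929) = 192.618 km
  Hollisk: √((0.807·111.32)² + (1.274·91.26)²) = √(8070.37035 + 13517.60603) = 146.928 km
  Glasmere: √((0.250·111.32)² + (-0.316·91.26)²) = √(774.50890 + 831.63947) = 40.077 km
  Arvell: √((1.515·111.32)² + (-0.511·91.26)²) = √(28442.75504 + 2174.71690) = 174.978 km
  → nearest: Glasmere (40.077 km)
Q2 at 36.081°N, 119.161°W:
  Eskerly: √((-2.406·111.32)² + (-0.728·91.26)²) = √(71736.08004 + 4413.91217) = 275.953 km
  Dunvale: √((-0.001·111.32)² + (0.756·91.26)²) = √(0.01239 + 4759.97334) = 68.993 km
  Hollisk: √((-0.331·111.32)² + (0.439·91.26)²) = √(1357.69551 + 1605.05519) = 54.431 km
  Glasmere: √((-0.888·111.32)² + (-1.151·91.26)²) = √(9771.74954 + 11033.45622) = 144.240 km
  Arvell: √((0.377·111.32)² + (-1.346·91.26)²) = √(1761.28281 + 15088.67307) = 129.807 km
  → nearest: Hollisk (54.431 km)
Q3 at 33.392°N, 118.647°W:
  Eskerly: √((0.283·111.32)² + (-1.242·91.26)²) = √(992.47429 + 12847.07089) = 117.642 km
  Dunvale: √((2.688·111.32)² + (0.242·91.26)²) = √(89537.49174 + 487.74369) = 300.042 km
  Hollisk: √((2.358·111.32)² + (-0.075·91.26)²) = √(68902.34406 + 46.84718) = 262.582 km
  Glasmere: √((1.801·111.32)² + (-1.665·91.26)²) = √(40195.16548 + 23088.16431) = 251.562 km
  Arvell: √((3.066·111.32)² + (-1.860·91.26)²) = √(116490.55016 + 28812.88974) = 381.187 km
  → nearest: Eskerly (117.642 km)
Q4 at 33.997°N, 119.899°W:
  Eskerly: √((-0.322·111.32)² + (0.010·91.26)²) = √(1284.86689 + 0.83284) = 35.857 km
  Dunvale: √((2.083·111.32)² + (1.494·91.26)²) = √(53768.13035 + 18589.26095) = 268.993 km
  Hollisk: √((1.753·111.32)² + (1.177·91.26)²) = √(38081.16512 + 11537.55687) = 222.753 km
  Glasmere: √((1.196·111.32)² + (-0.413·91.26)²) = √(17725.91876 + 1420.56474) = 138.371 km
  Arvell: √((2.461·111.32)² + (-0.608·91.26)²) = √(75053.27068 + 3078.70507) = 279.521 km
  → nearest: Eskerly (35.857 km)

Q1→Glasmere; Q2→Hollisk; Q3→Eskerly; Q4→Eskerly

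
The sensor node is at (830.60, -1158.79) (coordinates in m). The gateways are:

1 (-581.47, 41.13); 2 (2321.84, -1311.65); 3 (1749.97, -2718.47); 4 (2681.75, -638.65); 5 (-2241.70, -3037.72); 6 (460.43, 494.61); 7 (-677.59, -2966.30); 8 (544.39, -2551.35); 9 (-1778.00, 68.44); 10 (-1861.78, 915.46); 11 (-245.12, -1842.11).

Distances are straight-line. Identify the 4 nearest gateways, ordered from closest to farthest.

Distances from (830.60, -1158.79):
1: √((-1412.07)² + (1199.92)²) = √(1993941.6849 + 1439808.0064) = 1853.04 m
2: √((1491.24)² + (-152.86)²) = √(2223796.7376 + 23366.1796) = 1499.05 m
3: √((919.37)² + (-1559.68)²) = √(845241.1969 + 2432601.7024) = 1810.48 m
4: √((1851.15)² + (520.14)²) = √(3426756.3225 + 270545.6196) = 1922.84 m
5: √((-3072.30)² + (-1878.93)²) = √(9439027.2900 + 3530377.9449) = 3601.31 m
6: √((-370.17)² + (1653.40)²) = √(137025.8289 + 2733731.5600) = 1694.33 m
7: √((-1508.19)² + (-1807.51)²) = √(2274637.0761 + 3267092.4001) = 2354.09 m
8: √((-286.21)² + (-1392.56)²) = √(81916.1641 + 1939223.3536) = 1421.67 m
9: √((-2608.60)² + (1227.23)²) = √(6804793.9600 + 1506093.4729) = 2882.86 m
10: √((-2692.38)² + (2074.25)²) = √(7248910.0644 + 4302513.0625) = 3398.74 m
11: √((-1075.72)² + (-683.32)²) = √(1157173.5184 + 466926.2224) = 1274.40 m
Sorted: 11 (1274.40 m) < 8 (1421.67 m) < 2 (1499.05 m) < 6 (1694.33 m) < 3 (1810.48 m) < 1 (1853.04 m) < …

11, 8, 2, 6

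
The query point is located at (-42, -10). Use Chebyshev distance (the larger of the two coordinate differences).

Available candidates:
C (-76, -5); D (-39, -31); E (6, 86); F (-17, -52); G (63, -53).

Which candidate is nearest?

D

Distances from (-42, -10):
C: max(|-34|, |5|) = 34
D: max(|3|, |-21|) = 21
E: max(|48|, |96|) = 96
F: max(|25|, |-42|) = 42
G: max(|105|, |-43|) = 105
Minimum: D at 21.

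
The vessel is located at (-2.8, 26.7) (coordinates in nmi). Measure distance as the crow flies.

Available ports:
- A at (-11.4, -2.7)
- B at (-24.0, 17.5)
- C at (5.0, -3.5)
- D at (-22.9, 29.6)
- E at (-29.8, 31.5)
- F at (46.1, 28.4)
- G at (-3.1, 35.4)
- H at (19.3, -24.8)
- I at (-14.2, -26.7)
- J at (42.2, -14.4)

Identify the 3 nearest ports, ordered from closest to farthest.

G, D, B

Distances from (-2.8, 26.7):
A: √((-8.6)² + (-29.4)²) = √(73.960 + 864.360) = 30.6 nmi
B: √((-21.2)² + (-9.2)²) = √(449.440 + 84.640) = 23.1 nmi
C: √((7.8)² + (-30.2)²) = √(60.840 + 912.040) = 31.2 nmi
D: √((-20.1)² + (2.9)²) = √(404.010 + 8.410) = 20.3 nmi
E: √((-27.0)² + (4.8)²) = √(729.000 + 23.040) = 27.4 nmi
F: √((48.9)² + (1.7)²) = √(2391.210 + 2.890) = 48.9 nmi
G: √((-0.3)² + (8.7)²) = √(0.090 + 75.690) = 8.7 nmi
H: √((22.1)² + (-51.5)²) = √(488.410 + 2652.250) = 56.0 nmi
I: √((-11.4)² + (-53.4)²) = √(129.960 + 2851.560) = 54.6 nmi
J: √((45.0)² + (-41.1)²) = √(2025.000 + 1689.210) = 60.9 nmi
Sorted: G (8.7 nmi) < D (20.3 nmi) < B (23.1 nmi) < E (27.4 nmi) < A (30.6 nmi) < …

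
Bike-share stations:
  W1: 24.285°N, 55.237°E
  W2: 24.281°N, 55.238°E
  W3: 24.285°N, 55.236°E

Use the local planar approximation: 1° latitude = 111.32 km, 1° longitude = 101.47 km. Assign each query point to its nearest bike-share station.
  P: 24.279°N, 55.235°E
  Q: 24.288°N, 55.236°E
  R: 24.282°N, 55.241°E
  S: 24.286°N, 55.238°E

P→W2; Q→W3; R→W2; S→W1

P at 24.279°N, 55.235°E:
  W1: 0.698 km
  W2: 0.377 km
  W3: 0.676 km
  → nearest: W2 (0.377 km)
Q at 24.288°N, 55.236°E:
  W1: 0.349 km
  W2: 0.805 km
  W3: 0.334 km
  → nearest: W3 (0.334 km)
R at 24.282°N, 55.241°E:
  W1: 0.526 km
  W2: 0.324 km
  W3: 0.607 km
  → nearest: W2 (0.324 km)
S at 24.286°N, 55.238°E:
  W1: 0.151 km
  W2: 0.557 km
  W3: 0.231 km
  → nearest: W1 (0.151 km)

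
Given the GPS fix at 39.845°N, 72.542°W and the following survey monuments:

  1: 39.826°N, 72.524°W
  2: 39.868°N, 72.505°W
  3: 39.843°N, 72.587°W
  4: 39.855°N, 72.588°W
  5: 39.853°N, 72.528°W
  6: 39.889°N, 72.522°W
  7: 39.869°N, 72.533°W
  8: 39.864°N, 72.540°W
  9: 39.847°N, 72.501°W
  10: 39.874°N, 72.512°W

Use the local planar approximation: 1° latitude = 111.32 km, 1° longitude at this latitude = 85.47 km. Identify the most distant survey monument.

6

Distances from 39.845°N, 72.542°W:
1: √((-0.019·111.32)² + (0.018·85.47)²) = √(4.47356 + 2.36686) = 2.615 km
2: √((0.023·111.32)² + (0.037·85.47)²) = √(6.55544 + 10.00071) = 4.069 km
3: √((-0.002·111.32)² + (-0.045·85.47)²) = √(0.04957 + 14.79287) = 3.853 km
4: √((0.010·111.32)² + (-0.046·85.47)²) = √(1.23921 + 15.45764) = 4.086 km
5: √((0.008·111.32)² + (0.014·85.47)²) = √(0.79310 + 1.43180) = 1.492 km
6: √((0.044·111.32)² + (0.020·85.47)²) = √(23.99119 + 2.92205) = 5.188 km
7: √((0.024·111.32)² + (0.009·85.47)²) = √(7.13787 + 0.59171) = 2.780 km
8: √((0.019·111.32)² + (0.002·85.47)²) = √(4.47356 + 0.02922) = 2.122 km
9: √((0.002·111.32)² + (0.041·85.47)²) = √(0.04957 + 12.27991) = 3.511 km
10: √((0.029·111.32)² + (0.030·85.47)²) = √(10.42179 + 6.57461) = 4.123 km
Maximum: 6 at 5.188 km.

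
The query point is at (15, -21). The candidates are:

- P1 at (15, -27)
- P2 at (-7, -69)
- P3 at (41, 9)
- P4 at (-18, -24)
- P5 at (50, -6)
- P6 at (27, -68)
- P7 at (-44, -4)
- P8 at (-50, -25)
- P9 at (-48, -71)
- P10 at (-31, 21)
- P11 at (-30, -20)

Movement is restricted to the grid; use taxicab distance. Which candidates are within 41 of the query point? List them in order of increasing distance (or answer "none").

P1, P4

Distances from (15, -21):
P1: 6
P2: 70
P3: 56
P4: 36
P5: 50
P6: 59
P7: 76
P8: 69
P9: 113
P10: 88
P11: 46
Threshold 41: P1 (6), P4 (36) are within range.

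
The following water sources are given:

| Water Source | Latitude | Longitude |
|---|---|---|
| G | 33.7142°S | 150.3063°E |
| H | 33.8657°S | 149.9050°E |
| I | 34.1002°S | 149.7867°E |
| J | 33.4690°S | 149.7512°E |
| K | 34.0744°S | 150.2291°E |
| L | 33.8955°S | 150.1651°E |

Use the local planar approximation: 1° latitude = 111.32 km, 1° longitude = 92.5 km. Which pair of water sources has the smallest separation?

Pairwise distances:
G–H: 40.7718 km
G–I: 64.4704 km
G–J: 58.1510 km
G–K: 40.7284 km
G–L: 24.0399 km
H–I: 28.3053 km
H–J: 46.3956 km
H–K: 37.9276 km
H–L: 24.2869 km
I–J: 70.3419 km
I–K: 41.0227 km
I–L: 41.7660 km
J–K: 80.5977 km
J–L: 60.9915 km
K–L: 20.7764 km
Closest pair: K–L at 20.7764 km.

K and L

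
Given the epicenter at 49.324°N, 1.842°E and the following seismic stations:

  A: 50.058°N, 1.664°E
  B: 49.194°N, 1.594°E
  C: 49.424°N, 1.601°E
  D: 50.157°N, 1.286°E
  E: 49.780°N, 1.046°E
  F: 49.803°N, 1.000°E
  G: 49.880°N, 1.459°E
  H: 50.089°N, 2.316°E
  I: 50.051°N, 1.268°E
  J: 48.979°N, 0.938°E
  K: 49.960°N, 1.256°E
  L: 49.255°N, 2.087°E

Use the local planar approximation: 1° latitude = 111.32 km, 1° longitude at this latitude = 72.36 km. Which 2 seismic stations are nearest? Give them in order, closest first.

Distances from 49.324°N, 1.842°E:
A: √((0.734·111.32)² + (-0.178·72.36)²) = √(6676.34107 + 165.89646) = 82.718 km
B: √((-0.130·111.32)² + (-0.248·72.36)²) = √(209.42721 + 322.03307) = 23.053 km
C: √((0.100·111.32)² + (-0.241·72.36)²) = √(123.92142 + 304.11035) = 20.689 km
D: √((0.833·111.32)² + (-0.556·72.36)²) = √(8598.77130 + 1618.62670) = 101.081 km
E: √((0.456·111.32)² + (-0.796·72.36)²) = √(2576.77252 + 3317.59411) = 76.775 km
F: √((0.479·111.32)² + (-0.842·72.36)²) = √(2843.26554 + 3712.11395) = 80.965 km
G: √((0.556·111.32)² + (-0.383·72.36)²) = √(3830.85733 + 768.05914) = 67.815 km
H: √((0.765·111.32)² + (0.474·72.36)²) = √(7252.19154 + 1176.39671) = 91.807 km
I: √((0.727·111.32)² + (-0.574·72.36)²) = √(6549.60663 + 1725.12632) = 90.966 km
J: √((-0.345·111.32)² + (-0.904·72.36)²) = √(1474.97475 + 4278.91813) = 75.854 km
K: √((0.636·111.32)² + (-0.586·72.36)²) = √(5012.57203 + 1798.01102) = 82.526 km
L: √((-0.069·111.32)² + (0.245·72.36)²) = √(58.99899 + 314.28908) = 19.321 km
Sorted: L (19.321 km) < C (20.689 km) < B (23.053 km) < G (67.815 km) < …

L, C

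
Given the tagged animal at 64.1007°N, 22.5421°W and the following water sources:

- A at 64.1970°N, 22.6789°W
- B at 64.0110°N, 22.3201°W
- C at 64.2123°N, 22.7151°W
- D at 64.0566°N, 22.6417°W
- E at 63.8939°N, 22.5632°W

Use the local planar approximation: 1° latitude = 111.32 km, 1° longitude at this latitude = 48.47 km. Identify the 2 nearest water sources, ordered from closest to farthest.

D, A

Distances from 64.1007°N, 22.5421°W:
A: √((0.0963·111.32)² + (-0.1368·48.47)²) = √(114.920887 + 43.966129) = 12.6050 km
B: √((-0.0897·111.32)² + (0.2220·48.47)²) = √(99.708293 + 115.784917) = 14.6797 km
C: √((0.1116·111.32)² + (-0.1730·48.47)²) = √(154.338681 + 70.313424) = 14.9884 km
D: √((-0.0441·111.32)² + (-0.0996·48.47)²) = √(24.100362 + 23.305838) = 6.8852 km
E: √((-0.2068·111.32)² + (-0.0211·48.47)²) = √(529.965336 + 1.045950) = 23.0437 km
Sorted: D (6.8852 km) < A (12.6050 km) < B (14.6797 km) < C (14.9884 km) < …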